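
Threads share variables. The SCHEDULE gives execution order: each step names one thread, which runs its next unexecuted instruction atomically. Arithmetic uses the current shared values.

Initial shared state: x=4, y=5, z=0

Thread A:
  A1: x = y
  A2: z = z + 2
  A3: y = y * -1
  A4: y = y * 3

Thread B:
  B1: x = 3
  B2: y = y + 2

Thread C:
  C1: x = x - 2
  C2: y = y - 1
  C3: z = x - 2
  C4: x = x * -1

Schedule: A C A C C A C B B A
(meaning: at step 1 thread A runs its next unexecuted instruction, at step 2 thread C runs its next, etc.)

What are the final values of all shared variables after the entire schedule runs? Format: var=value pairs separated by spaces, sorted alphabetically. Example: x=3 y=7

Step 1: thread A executes A1 (x = y). Shared: x=5 y=5 z=0. PCs: A@1 B@0 C@0
Step 2: thread C executes C1 (x = x - 2). Shared: x=3 y=5 z=0. PCs: A@1 B@0 C@1
Step 3: thread A executes A2 (z = z + 2). Shared: x=3 y=5 z=2. PCs: A@2 B@0 C@1
Step 4: thread C executes C2 (y = y - 1). Shared: x=3 y=4 z=2. PCs: A@2 B@0 C@2
Step 5: thread C executes C3 (z = x - 2). Shared: x=3 y=4 z=1. PCs: A@2 B@0 C@3
Step 6: thread A executes A3 (y = y * -1). Shared: x=3 y=-4 z=1. PCs: A@3 B@0 C@3
Step 7: thread C executes C4 (x = x * -1). Shared: x=-3 y=-4 z=1. PCs: A@3 B@0 C@4
Step 8: thread B executes B1 (x = 3). Shared: x=3 y=-4 z=1. PCs: A@3 B@1 C@4
Step 9: thread B executes B2 (y = y + 2). Shared: x=3 y=-2 z=1. PCs: A@3 B@2 C@4
Step 10: thread A executes A4 (y = y * 3). Shared: x=3 y=-6 z=1. PCs: A@4 B@2 C@4

Answer: x=3 y=-6 z=1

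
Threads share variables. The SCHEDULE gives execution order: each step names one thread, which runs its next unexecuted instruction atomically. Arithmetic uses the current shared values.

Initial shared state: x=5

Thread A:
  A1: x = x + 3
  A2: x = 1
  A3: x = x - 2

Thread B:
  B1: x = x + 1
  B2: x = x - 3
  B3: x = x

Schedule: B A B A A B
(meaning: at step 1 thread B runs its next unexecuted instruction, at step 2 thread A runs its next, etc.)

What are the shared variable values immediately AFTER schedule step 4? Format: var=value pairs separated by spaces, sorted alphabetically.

Answer: x=1

Derivation:
Step 1: thread B executes B1 (x = x + 1). Shared: x=6. PCs: A@0 B@1
Step 2: thread A executes A1 (x = x + 3). Shared: x=9. PCs: A@1 B@1
Step 3: thread B executes B2 (x = x - 3). Shared: x=6. PCs: A@1 B@2
Step 4: thread A executes A2 (x = 1). Shared: x=1. PCs: A@2 B@2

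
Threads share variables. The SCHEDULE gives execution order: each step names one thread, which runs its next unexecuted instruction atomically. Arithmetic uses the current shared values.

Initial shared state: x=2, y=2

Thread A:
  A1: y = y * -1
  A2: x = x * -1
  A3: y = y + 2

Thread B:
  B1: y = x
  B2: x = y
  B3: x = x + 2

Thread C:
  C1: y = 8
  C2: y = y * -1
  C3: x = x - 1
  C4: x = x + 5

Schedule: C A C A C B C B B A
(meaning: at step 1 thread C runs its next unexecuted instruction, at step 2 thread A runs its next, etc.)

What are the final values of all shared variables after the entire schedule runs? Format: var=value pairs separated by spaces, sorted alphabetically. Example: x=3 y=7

Answer: x=-1 y=-1

Derivation:
Step 1: thread C executes C1 (y = 8). Shared: x=2 y=8. PCs: A@0 B@0 C@1
Step 2: thread A executes A1 (y = y * -1). Shared: x=2 y=-8. PCs: A@1 B@0 C@1
Step 3: thread C executes C2 (y = y * -1). Shared: x=2 y=8. PCs: A@1 B@0 C@2
Step 4: thread A executes A2 (x = x * -1). Shared: x=-2 y=8. PCs: A@2 B@0 C@2
Step 5: thread C executes C3 (x = x - 1). Shared: x=-3 y=8. PCs: A@2 B@0 C@3
Step 6: thread B executes B1 (y = x). Shared: x=-3 y=-3. PCs: A@2 B@1 C@3
Step 7: thread C executes C4 (x = x + 5). Shared: x=2 y=-3. PCs: A@2 B@1 C@4
Step 8: thread B executes B2 (x = y). Shared: x=-3 y=-3. PCs: A@2 B@2 C@4
Step 9: thread B executes B3 (x = x + 2). Shared: x=-1 y=-3. PCs: A@2 B@3 C@4
Step 10: thread A executes A3 (y = y + 2). Shared: x=-1 y=-1. PCs: A@3 B@3 C@4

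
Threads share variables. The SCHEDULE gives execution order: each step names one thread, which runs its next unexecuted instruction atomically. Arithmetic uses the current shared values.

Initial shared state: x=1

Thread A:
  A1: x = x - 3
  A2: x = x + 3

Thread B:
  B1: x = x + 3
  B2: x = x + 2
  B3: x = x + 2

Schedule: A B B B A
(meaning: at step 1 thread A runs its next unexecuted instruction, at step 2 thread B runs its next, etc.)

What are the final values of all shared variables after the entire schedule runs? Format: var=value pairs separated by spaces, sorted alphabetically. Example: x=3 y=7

Answer: x=8

Derivation:
Step 1: thread A executes A1 (x = x - 3). Shared: x=-2. PCs: A@1 B@0
Step 2: thread B executes B1 (x = x + 3). Shared: x=1. PCs: A@1 B@1
Step 3: thread B executes B2 (x = x + 2). Shared: x=3. PCs: A@1 B@2
Step 4: thread B executes B3 (x = x + 2). Shared: x=5. PCs: A@1 B@3
Step 5: thread A executes A2 (x = x + 3). Shared: x=8. PCs: A@2 B@3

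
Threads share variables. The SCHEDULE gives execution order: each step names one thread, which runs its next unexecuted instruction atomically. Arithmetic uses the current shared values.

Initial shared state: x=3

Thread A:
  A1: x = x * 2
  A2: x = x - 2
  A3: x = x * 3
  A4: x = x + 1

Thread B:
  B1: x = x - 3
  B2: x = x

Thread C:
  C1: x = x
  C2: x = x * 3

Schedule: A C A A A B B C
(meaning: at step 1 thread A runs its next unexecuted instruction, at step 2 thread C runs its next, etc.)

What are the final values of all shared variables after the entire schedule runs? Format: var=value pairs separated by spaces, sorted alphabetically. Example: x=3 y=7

Step 1: thread A executes A1 (x = x * 2). Shared: x=6. PCs: A@1 B@0 C@0
Step 2: thread C executes C1 (x = x). Shared: x=6. PCs: A@1 B@0 C@1
Step 3: thread A executes A2 (x = x - 2). Shared: x=4. PCs: A@2 B@0 C@1
Step 4: thread A executes A3 (x = x * 3). Shared: x=12. PCs: A@3 B@0 C@1
Step 5: thread A executes A4 (x = x + 1). Shared: x=13. PCs: A@4 B@0 C@1
Step 6: thread B executes B1 (x = x - 3). Shared: x=10. PCs: A@4 B@1 C@1
Step 7: thread B executes B2 (x = x). Shared: x=10. PCs: A@4 B@2 C@1
Step 8: thread C executes C2 (x = x * 3). Shared: x=30. PCs: A@4 B@2 C@2

Answer: x=30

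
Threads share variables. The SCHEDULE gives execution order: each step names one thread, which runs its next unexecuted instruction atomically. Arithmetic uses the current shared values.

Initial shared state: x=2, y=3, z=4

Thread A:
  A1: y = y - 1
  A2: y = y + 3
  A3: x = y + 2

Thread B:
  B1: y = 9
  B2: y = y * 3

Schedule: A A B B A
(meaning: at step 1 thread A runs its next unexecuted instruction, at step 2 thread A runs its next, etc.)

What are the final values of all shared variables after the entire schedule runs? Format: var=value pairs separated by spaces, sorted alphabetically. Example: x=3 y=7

Step 1: thread A executes A1 (y = y - 1). Shared: x=2 y=2 z=4. PCs: A@1 B@0
Step 2: thread A executes A2 (y = y + 3). Shared: x=2 y=5 z=4. PCs: A@2 B@0
Step 3: thread B executes B1 (y = 9). Shared: x=2 y=9 z=4. PCs: A@2 B@1
Step 4: thread B executes B2 (y = y * 3). Shared: x=2 y=27 z=4. PCs: A@2 B@2
Step 5: thread A executes A3 (x = y + 2). Shared: x=29 y=27 z=4. PCs: A@3 B@2

Answer: x=29 y=27 z=4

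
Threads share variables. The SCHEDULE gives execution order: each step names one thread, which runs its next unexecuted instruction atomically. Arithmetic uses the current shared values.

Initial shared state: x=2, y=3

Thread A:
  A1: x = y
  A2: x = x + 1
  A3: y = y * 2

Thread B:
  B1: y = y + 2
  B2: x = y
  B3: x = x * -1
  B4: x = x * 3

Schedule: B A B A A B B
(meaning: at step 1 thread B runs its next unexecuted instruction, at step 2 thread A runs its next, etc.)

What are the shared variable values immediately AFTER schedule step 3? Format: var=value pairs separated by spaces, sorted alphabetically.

Step 1: thread B executes B1 (y = y + 2). Shared: x=2 y=5. PCs: A@0 B@1
Step 2: thread A executes A1 (x = y). Shared: x=5 y=5. PCs: A@1 B@1
Step 3: thread B executes B2 (x = y). Shared: x=5 y=5. PCs: A@1 B@2

Answer: x=5 y=5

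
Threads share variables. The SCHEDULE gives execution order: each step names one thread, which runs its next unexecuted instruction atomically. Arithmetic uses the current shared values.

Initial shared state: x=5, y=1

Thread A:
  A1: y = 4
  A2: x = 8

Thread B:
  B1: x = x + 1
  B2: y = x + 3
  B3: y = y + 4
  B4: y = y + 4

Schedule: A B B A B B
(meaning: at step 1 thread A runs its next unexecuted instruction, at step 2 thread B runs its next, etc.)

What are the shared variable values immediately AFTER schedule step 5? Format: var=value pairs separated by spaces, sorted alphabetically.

Step 1: thread A executes A1 (y = 4). Shared: x=5 y=4. PCs: A@1 B@0
Step 2: thread B executes B1 (x = x + 1). Shared: x=6 y=4. PCs: A@1 B@1
Step 3: thread B executes B2 (y = x + 3). Shared: x=6 y=9. PCs: A@1 B@2
Step 4: thread A executes A2 (x = 8). Shared: x=8 y=9. PCs: A@2 B@2
Step 5: thread B executes B3 (y = y + 4). Shared: x=8 y=13. PCs: A@2 B@3

Answer: x=8 y=13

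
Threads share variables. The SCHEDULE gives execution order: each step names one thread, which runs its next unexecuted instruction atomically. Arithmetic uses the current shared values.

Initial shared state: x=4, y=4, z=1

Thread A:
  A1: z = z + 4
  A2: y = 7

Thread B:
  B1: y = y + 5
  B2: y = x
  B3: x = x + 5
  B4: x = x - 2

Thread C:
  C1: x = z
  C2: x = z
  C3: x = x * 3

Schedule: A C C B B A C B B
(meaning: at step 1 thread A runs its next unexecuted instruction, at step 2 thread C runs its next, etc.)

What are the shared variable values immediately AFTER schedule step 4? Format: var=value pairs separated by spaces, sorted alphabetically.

Answer: x=5 y=9 z=5

Derivation:
Step 1: thread A executes A1 (z = z + 4). Shared: x=4 y=4 z=5. PCs: A@1 B@0 C@0
Step 2: thread C executes C1 (x = z). Shared: x=5 y=4 z=5. PCs: A@1 B@0 C@1
Step 3: thread C executes C2 (x = z). Shared: x=5 y=4 z=5. PCs: A@1 B@0 C@2
Step 4: thread B executes B1 (y = y + 5). Shared: x=5 y=9 z=5. PCs: A@1 B@1 C@2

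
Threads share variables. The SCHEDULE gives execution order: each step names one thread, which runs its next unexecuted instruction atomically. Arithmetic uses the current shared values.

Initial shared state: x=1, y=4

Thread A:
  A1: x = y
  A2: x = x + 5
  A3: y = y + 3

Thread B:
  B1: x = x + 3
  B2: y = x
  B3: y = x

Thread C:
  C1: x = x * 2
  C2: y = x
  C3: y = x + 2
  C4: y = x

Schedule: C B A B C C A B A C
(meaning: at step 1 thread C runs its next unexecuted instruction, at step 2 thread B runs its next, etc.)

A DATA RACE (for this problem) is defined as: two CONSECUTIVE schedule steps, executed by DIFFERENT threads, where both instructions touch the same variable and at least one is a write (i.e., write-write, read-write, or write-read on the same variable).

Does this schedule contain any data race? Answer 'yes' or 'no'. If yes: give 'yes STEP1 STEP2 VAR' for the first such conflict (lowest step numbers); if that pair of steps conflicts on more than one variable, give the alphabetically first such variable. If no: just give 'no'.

Steps 1,2: C(x = x * 2) vs B(x = x + 3). RACE on x (W-W).
Steps 2,3: B(x = x + 3) vs A(x = y). RACE on x (W-W).
Steps 3,4: A(x = y) vs B(y = x). RACE on x (W-R), y (R-W). Multiple vars; alphabetically first is x.
Steps 4,5: B(y = x) vs C(y = x). RACE on y (W-W).
Steps 5,6: same thread (C). No race.
Steps 6,7: C(y = x + 2) vs A(x = x + 5). RACE on x (R-W).
Steps 7,8: A(x = x + 5) vs B(y = x). RACE on x (W-R).
Steps 8,9: B(y = x) vs A(y = y + 3). RACE on y (W-W).
Steps 9,10: A(y = y + 3) vs C(y = x). RACE on y (W-W).
First conflict at steps 1,2.

Answer: yes 1 2 x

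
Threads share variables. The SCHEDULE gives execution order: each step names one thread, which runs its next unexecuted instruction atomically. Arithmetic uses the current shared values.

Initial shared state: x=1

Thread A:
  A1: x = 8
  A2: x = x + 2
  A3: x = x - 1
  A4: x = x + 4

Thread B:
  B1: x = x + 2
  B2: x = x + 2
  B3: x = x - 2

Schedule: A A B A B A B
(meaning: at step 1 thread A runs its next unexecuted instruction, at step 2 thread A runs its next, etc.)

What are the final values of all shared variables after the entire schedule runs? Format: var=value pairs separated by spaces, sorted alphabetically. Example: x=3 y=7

Answer: x=15

Derivation:
Step 1: thread A executes A1 (x = 8). Shared: x=8. PCs: A@1 B@0
Step 2: thread A executes A2 (x = x + 2). Shared: x=10. PCs: A@2 B@0
Step 3: thread B executes B1 (x = x + 2). Shared: x=12. PCs: A@2 B@1
Step 4: thread A executes A3 (x = x - 1). Shared: x=11. PCs: A@3 B@1
Step 5: thread B executes B2 (x = x + 2). Shared: x=13. PCs: A@3 B@2
Step 6: thread A executes A4 (x = x + 4). Shared: x=17. PCs: A@4 B@2
Step 7: thread B executes B3 (x = x - 2). Shared: x=15. PCs: A@4 B@3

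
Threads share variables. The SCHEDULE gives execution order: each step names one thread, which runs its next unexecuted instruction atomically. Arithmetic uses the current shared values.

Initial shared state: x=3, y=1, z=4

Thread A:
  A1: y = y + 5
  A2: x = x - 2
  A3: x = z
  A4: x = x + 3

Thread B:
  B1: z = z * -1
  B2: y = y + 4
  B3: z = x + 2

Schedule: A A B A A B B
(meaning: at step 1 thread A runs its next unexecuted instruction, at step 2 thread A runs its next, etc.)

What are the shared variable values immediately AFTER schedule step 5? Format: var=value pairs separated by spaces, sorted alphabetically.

Answer: x=-1 y=6 z=-4

Derivation:
Step 1: thread A executes A1 (y = y + 5). Shared: x=3 y=6 z=4. PCs: A@1 B@0
Step 2: thread A executes A2 (x = x - 2). Shared: x=1 y=6 z=4. PCs: A@2 B@0
Step 3: thread B executes B1 (z = z * -1). Shared: x=1 y=6 z=-4. PCs: A@2 B@1
Step 4: thread A executes A3 (x = z). Shared: x=-4 y=6 z=-4. PCs: A@3 B@1
Step 5: thread A executes A4 (x = x + 3). Shared: x=-1 y=6 z=-4. PCs: A@4 B@1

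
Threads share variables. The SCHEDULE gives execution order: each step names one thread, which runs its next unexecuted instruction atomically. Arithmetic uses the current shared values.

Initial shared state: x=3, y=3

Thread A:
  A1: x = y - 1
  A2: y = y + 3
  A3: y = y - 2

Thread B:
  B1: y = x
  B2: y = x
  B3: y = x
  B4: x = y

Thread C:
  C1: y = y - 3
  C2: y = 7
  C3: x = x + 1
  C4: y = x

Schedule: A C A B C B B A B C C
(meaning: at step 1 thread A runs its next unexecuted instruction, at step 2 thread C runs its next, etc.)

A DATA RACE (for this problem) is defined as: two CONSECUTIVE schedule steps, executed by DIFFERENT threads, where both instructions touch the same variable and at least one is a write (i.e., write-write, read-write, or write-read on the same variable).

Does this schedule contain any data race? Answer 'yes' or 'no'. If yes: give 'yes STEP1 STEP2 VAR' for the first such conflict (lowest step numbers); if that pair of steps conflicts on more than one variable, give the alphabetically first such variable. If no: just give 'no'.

Answer: yes 1 2 y

Derivation:
Steps 1,2: A(x = y - 1) vs C(y = y - 3). RACE on y (R-W).
Steps 2,3: C(y = y - 3) vs A(y = y + 3). RACE on y (W-W).
Steps 3,4: A(y = y + 3) vs B(y = x). RACE on y (W-W).
Steps 4,5: B(y = x) vs C(y = 7). RACE on y (W-W).
Steps 5,6: C(y = 7) vs B(y = x). RACE on y (W-W).
Steps 6,7: same thread (B). No race.
Steps 7,8: B(y = x) vs A(y = y - 2). RACE on y (W-W).
Steps 8,9: A(y = y - 2) vs B(x = y). RACE on y (W-R).
Steps 9,10: B(x = y) vs C(x = x + 1). RACE on x (W-W).
Steps 10,11: same thread (C). No race.
First conflict at steps 1,2.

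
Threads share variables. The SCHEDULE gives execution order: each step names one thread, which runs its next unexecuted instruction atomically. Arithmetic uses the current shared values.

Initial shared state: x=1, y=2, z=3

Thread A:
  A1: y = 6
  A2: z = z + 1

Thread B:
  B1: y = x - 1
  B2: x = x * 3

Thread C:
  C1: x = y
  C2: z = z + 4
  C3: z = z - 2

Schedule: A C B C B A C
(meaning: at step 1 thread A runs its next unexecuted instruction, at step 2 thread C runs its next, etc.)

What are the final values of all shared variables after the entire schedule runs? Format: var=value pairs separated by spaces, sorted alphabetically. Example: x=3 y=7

Answer: x=18 y=5 z=6

Derivation:
Step 1: thread A executes A1 (y = 6). Shared: x=1 y=6 z=3. PCs: A@1 B@0 C@0
Step 2: thread C executes C1 (x = y). Shared: x=6 y=6 z=3. PCs: A@1 B@0 C@1
Step 3: thread B executes B1 (y = x - 1). Shared: x=6 y=5 z=3. PCs: A@1 B@1 C@1
Step 4: thread C executes C2 (z = z + 4). Shared: x=6 y=5 z=7. PCs: A@1 B@1 C@2
Step 5: thread B executes B2 (x = x * 3). Shared: x=18 y=5 z=7. PCs: A@1 B@2 C@2
Step 6: thread A executes A2 (z = z + 1). Shared: x=18 y=5 z=8. PCs: A@2 B@2 C@2
Step 7: thread C executes C3 (z = z - 2). Shared: x=18 y=5 z=6. PCs: A@2 B@2 C@3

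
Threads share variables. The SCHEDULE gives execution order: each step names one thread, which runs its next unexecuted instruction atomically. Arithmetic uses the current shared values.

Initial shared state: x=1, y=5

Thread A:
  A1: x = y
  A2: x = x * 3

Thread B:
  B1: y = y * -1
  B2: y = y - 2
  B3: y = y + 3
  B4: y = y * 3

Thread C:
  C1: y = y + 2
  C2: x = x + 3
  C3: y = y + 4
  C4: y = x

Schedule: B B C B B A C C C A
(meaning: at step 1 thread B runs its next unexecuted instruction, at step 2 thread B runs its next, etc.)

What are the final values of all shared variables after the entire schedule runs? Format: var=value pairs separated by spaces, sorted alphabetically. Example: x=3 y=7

Step 1: thread B executes B1 (y = y * -1). Shared: x=1 y=-5. PCs: A@0 B@1 C@0
Step 2: thread B executes B2 (y = y - 2). Shared: x=1 y=-7. PCs: A@0 B@2 C@0
Step 3: thread C executes C1 (y = y + 2). Shared: x=1 y=-5. PCs: A@0 B@2 C@1
Step 4: thread B executes B3 (y = y + 3). Shared: x=1 y=-2. PCs: A@0 B@3 C@1
Step 5: thread B executes B4 (y = y * 3). Shared: x=1 y=-6. PCs: A@0 B@4 C@1
Step 6: thread A executes A1 (x = y). Shared: x=-6 y=-6. PCs: A@1 B@4 C@1
Step 7: thread C executes C2 (x = x + 3). Shared: x=-3 y=-6. PCs: A@1 B@4 C@2
Step 8: thread C executes C3 (y = y + 4). Shared: x=-3 y=-2. PCs: A@1 B@4 C@3
Step 9: thread C executes C4 (y = x). Shared: x=-3 y=-3. PCs: A@1 B@4 C@4
Step 10: thread A executes A2 (x = x * 3). Shared: x=-9 y=-3. PCs: A@2 B@4 C@4

Answer: x=-9 y=-3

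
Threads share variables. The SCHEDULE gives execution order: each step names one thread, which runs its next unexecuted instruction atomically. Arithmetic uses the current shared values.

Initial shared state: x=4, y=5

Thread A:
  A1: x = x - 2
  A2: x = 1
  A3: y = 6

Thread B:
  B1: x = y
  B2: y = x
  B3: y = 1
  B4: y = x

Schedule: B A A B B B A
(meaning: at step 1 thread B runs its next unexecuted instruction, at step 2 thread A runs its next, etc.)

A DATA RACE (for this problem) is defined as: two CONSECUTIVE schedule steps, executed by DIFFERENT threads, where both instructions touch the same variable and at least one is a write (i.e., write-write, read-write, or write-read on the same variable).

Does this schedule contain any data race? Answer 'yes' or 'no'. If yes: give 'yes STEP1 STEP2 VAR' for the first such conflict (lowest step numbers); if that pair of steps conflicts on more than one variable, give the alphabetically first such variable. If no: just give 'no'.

Answer: yes 1 2 x

Derivation:
Steps 1,2: B(x = y) vs A(x = x - 2). RACE on x (W-W).
Steps 2,3: same thread (A). No race.
Steps 3,4: A(x = 1) vs B(y = x). RACE on x (W-R).
Steps 4,5: same thread (B). No race.
Steps 5,6: same thread (B). No race.
Steps 6,7: B(y = x) vs A(y = 6). RACE on y (W-W).
First conflict at steps 1,2.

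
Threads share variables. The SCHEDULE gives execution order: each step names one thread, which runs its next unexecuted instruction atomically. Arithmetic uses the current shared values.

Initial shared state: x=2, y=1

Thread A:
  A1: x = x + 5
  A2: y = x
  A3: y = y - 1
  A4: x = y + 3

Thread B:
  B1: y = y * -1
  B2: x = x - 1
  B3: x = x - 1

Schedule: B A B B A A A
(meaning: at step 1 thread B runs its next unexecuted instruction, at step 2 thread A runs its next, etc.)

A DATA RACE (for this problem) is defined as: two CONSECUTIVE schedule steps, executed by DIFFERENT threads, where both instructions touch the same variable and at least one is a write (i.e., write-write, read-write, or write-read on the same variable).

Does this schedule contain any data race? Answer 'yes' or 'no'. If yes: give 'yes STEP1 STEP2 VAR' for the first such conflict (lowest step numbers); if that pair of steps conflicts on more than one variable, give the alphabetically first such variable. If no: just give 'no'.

Steps 1,2: B(r=y,w=y) vs A(r=x,w=x). No conflict.
Steps 2,3: A(x = x + 5) vs B(x = x - 1). RACE on x (W-W).
Steps 3,4: same thread (B). No race.
Steps 4,5: B(x = x - 1) vs A(y = x). RACE on x (W-R).
Steps 5,6: same thread (A). No race.
Steps 6,7: same thread (A). No race.
First conflict at steps 2,3.

Answer: yes 2 3 x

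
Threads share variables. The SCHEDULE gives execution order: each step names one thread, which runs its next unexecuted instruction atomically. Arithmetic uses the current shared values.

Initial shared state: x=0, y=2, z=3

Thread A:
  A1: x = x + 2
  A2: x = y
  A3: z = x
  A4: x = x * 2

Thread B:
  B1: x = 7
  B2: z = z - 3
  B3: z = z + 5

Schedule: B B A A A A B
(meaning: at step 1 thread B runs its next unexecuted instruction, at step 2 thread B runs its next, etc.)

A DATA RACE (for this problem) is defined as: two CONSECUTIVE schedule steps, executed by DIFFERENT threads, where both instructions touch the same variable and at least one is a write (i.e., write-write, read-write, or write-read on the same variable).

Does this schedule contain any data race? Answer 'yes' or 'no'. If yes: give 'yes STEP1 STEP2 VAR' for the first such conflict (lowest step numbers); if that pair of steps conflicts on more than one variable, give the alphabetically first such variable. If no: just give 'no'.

Answer: no

Derivation:
Steps 1,2: same thread (B). No race.
Steps 2,3: B(r=z,w=z) vs A(r=x,w=x). No conflict.
Steps 3,4: same thread (A). No race.
Steps 4,5: same thread (A). No race.
Steps 5,6: same thread (A). No race.
Steps 6,7: A(r=x,w=x) vs B(r=z,w=z). No conflict.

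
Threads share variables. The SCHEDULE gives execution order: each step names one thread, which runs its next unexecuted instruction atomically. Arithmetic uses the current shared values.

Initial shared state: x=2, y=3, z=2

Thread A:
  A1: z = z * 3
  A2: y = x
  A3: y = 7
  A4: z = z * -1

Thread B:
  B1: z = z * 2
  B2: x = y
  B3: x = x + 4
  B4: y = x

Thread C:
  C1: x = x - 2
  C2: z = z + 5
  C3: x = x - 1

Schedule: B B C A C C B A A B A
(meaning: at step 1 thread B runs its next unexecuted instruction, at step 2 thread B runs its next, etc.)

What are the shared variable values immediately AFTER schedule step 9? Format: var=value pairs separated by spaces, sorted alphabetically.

Answer: x=4 y=7 z=17

Derivation:
Step 1: thread B executes B1 (z = z * 2). Shared: x=2 y=3 z=4. PCs: A@0 B@1 C@0
Step 2: thread B executes B2 (x = y). Shared: x=3 y=3 z=4. PCs: A@0 B@2 C@0
Step 3: thread C executes C1 (x = x - 2). Shared: x=1 y=3 z=4. PCs: A@0 B@2 C@1
Step 4: thread A executes A1 (z = z * 3). Shared: x=1 y=3 z=12. PCs: A@1 B@2 C@1
Step 5: thread C executes C2 (z = z + 5). Shared: x=1 y=3 z=17. PCs: A@1 B@2 C@2
Step 6: thread C executes C3 (x = x - 1). Shared: x=0 y=3 z=17. PCs: A@1 B@2 C@3
Step 7: thread B executes B3 (x = x + 4). Shared: x=4 y=3 z=17. PCs: A@1 B@3 C@3
Step 8: thread A executes A2 (y = x). Shared: x=4 y=4 z=17. PCs: A@2 B@3 C@3
Step 9: thread A executes A3 (y = 7). Shared: x=4 y=7 z=17. PCs: A@3 B@3 C@3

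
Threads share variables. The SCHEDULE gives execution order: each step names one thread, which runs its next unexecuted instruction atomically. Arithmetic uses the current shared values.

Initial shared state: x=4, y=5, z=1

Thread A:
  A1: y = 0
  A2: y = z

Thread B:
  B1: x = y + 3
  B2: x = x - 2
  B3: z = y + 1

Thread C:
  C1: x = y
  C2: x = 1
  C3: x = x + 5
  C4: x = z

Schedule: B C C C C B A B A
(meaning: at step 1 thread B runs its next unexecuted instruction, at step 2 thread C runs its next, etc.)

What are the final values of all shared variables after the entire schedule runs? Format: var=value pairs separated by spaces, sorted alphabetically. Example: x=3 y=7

Answer: x=-1 y=1 z=1

Derivation:
Step 1: thread B executes B1 (x = y + 3). Shared: x=8 y=5 z=1. PCs: A@0 B@1 C@0
Step 2: thread C executes C1 (x = y). Shared: x=5 y=5 z=1. PCs: A@0 B@1 C@1
Step 3: thread C executes C2 (x = 1). Shared: x=1 y=5 z=1. PCs: A@0 B@1 C@2
Step 4: thread C executes C3 (x = x + 5). Shared: x=6 y=5 z=1. PCs: A@0 B@1 C@3
Step 5: thread C executes C4 (x = z). Shared: x=1 y=5 z=1. PCs: A@0 B@1 C@4
Step 6: thread B executes B2 (x = x - 2). Shared: x=-1 y=5 z=1. PCs: A@0 B@2 C@4
Step 7: thread A executes A1 (y = 0). Shared: x=-1 y=0 z=1. PCs: A@1 B@2 C@4
Step 8: thread B executes B3 (z = y + 1). Shared: x=-1 y=0 z=1. PCs: A@1 B@3 C@4
Step 9: thread A executes A2 (y = z). Shared: x=-1 y=1 z=1. PCs: A@2 B@3 C@4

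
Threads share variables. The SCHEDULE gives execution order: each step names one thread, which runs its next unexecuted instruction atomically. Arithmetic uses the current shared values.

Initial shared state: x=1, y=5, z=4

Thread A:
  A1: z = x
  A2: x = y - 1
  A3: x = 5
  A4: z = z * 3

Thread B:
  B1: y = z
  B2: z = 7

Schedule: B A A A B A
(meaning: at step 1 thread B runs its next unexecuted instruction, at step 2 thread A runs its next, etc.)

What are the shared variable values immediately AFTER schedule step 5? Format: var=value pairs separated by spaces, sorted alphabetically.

Step 1: thread B executes B1 (y = z). Shared: x=1 y=4 z=4. PCs: A@0 B@1
Step 2: thread A executes A1 (z = x). Shared: x=1 y=4 z=1. PCs: A@1 B@1
Step 3: thread A executes A2 (x = y - 1). Shared: x=3 y=4 z=1. PCs: A@2 B@1
Step 4: thread A executes A3 (x = 5). Shared: x=5 y=4 z=1. PCs: A@3 B@1
Step 5: thread B executes B2 (z = 7). Shared: x=5 y=4 z=7. PCs: A@3 B@2

Answer: x=5 y=4 z=7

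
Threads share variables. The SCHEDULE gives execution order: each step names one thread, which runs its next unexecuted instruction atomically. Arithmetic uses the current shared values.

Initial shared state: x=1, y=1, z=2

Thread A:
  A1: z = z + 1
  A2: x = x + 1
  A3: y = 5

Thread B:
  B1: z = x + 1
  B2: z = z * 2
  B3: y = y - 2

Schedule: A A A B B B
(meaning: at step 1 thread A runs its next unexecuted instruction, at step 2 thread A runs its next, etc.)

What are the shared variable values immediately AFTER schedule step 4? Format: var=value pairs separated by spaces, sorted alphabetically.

Answer: x=2 y=5 z=3

Derivation:
Step 1: thread A executes A1 (z = z + 1). Shared: x=1 y=1 z=3. PCs: A@1 B@0
Step 2: thread A executes A2 (x = x + 1). Shared: x=2 y=1 z=3. PCs: A@2 B@0
Step 3: thread A executes A3 (y = 5). Shared: x=2 y=5 z=3. PCs: A@3 B@0
Step 4: thread B executes B1 (z = x + 1). Shared: x=2 y=5 z=3. PCs: A@3 B@1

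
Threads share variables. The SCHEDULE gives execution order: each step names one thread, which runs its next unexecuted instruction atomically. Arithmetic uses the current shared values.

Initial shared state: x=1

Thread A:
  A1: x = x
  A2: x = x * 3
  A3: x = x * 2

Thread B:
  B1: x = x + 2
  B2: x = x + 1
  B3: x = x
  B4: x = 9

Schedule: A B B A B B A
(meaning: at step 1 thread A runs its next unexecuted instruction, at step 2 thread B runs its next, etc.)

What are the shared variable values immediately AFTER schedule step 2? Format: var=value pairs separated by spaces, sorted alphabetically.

Answer: x=3

Derivation:
Step 1: thread A executes A1 (x = x). Shared: x=1. PCs: A@1 B@0
Step 2: thread B executes B1 (x = x + 2). Shared: x=3. PCs: A@1 B@1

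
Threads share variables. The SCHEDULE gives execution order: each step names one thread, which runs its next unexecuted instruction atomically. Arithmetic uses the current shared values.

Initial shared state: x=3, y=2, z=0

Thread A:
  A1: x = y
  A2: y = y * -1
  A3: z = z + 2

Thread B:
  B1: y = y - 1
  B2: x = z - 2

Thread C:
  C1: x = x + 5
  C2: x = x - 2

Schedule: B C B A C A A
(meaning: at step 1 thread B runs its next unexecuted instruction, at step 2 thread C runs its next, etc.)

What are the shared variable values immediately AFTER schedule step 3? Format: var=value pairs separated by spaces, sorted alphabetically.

Answer: x=-2 y=1 z=0

Derivation:
Step 1: thread B executes B1 (y = y - 1). Shared: x=3 y=1 z=0. PCs: A@0 B@1 C@0
Step 2: thread C executes C1 (x = x + 5). Shared: x=8 y=1 z=0. PCs: A@0 B@1 C@1
Step 3: thread B executes B2 (x = z - 2). Shared: x=-2 y=1 z=0. PCs: A@0 B@2 C@1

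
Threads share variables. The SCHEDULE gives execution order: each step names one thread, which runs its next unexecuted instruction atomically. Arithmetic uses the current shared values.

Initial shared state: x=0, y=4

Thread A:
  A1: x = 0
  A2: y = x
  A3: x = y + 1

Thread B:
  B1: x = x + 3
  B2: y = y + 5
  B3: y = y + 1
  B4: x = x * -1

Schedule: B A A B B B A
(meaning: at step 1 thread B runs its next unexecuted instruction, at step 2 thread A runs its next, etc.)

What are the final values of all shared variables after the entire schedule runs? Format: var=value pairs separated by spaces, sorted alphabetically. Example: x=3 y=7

Answer: x=7 y=6

Derivation:
Step 1: thread B executes B1 (x = x + 3). Shared: x=3 y=4. PCs: A@0 B@1
Step 2: thread A executes A1 (x = 0). Shared: x=0 y=4. PCs: A@1 B@1
Step 3: thread A executes A2 (y = x). Shared: x=0 y=0. PCs: A@2 B@1
Step 4: thread B executes B2 (y = y + 5). Shared: x=0 y=5. PCs: A@2 B@2
Step 5: thread B executes B3 (y = y + 1). Shared: x=0 y=6. PCs: A@2 B@3
Step 6: thread B executes B4 (x = x * -1). Shared: x=0 y=6. PCs: A@2 B@4
Step 7: thread A executes A3 (x = y + 1). Shared: x=7 y=6. PCs: A@3 B@4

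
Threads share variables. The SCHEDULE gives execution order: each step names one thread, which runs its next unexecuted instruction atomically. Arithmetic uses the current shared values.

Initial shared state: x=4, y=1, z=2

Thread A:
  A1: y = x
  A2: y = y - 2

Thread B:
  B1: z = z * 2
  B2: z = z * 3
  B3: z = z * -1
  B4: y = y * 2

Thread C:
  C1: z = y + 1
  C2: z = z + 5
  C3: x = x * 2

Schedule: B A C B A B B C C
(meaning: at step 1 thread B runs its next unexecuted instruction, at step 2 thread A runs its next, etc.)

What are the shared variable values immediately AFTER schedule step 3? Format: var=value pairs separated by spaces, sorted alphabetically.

Answer: x=4 y=4 z=5

Derivation:
Step 1: thread B executes B1 (z = z * 2). Shared: x=4 y=1 z=4. PCs: A@0 B@1 C@0
Step 2: thread A executes A1 (y = x). Shared: x=4 y=4 z=4. PCs: A@1 B@1 C@0
Step 3: thread C executes C1 (z = y + 1). Shared: x=4 y=4 z=5. PCs: A@1 B@1 C@1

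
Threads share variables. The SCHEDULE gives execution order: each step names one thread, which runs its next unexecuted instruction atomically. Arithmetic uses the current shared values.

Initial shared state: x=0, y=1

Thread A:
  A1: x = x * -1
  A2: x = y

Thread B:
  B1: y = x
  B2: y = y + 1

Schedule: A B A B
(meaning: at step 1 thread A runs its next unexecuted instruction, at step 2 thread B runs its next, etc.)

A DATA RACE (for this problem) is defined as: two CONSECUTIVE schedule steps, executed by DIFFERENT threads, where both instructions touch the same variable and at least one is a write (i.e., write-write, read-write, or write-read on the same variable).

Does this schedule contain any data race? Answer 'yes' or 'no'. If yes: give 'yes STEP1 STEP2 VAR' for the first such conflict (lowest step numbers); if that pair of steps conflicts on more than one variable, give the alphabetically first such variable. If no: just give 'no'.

Steps 1,2: A(x = x * -1) vs B(y = x). RACE on x (W-R).
Steps 2,3: B(y = x) vs A(x = y). RACE on x (R-W), y (W-R). Multiple vars; alphabetically first is x.
Steps 3,4: A(x = y) vs B(y = y + 1). RACE on y (R-W).
First conflict at steps 1,2.

Answer: yes 1 2 x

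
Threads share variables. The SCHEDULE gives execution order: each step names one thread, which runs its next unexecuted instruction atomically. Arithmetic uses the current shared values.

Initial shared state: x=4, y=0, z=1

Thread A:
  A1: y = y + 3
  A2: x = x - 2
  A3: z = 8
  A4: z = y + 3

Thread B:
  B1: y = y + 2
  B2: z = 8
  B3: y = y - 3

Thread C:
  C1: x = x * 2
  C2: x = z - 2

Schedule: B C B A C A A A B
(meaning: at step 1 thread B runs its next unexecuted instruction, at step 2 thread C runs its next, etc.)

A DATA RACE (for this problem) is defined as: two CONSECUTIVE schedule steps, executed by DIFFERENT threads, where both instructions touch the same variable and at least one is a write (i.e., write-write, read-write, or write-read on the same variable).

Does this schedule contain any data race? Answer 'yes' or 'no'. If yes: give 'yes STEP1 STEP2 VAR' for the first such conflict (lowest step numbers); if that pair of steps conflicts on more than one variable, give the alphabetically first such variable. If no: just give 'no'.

Answer: yes 5 6 x

Derivation:
Steps 1,2: B(r=y,w=y) vs C(r=x,w=x). No conflict.
Steps 2,3: C(r=x,w=x) vs B(r=-,w=z). No conflict.
Steps 3,4: B(r=-,w=z) vs A(r=y,w=y). No conflict.
Steps 4,5: A(r=y,w=y) vs C(r=z,w=x). No conflict.
Steps 5,6: C(x = z - 2) vs A(x = x - 2). RACE on x (W-W).
Steps 6,7: same thread (A). No race.
Steps 7,8: same thread (A). No race.
Steps 8,9: A(z = y + 3) vs B(y = y - 3). RACE on y (R-W).
First conflict at steps 5,6.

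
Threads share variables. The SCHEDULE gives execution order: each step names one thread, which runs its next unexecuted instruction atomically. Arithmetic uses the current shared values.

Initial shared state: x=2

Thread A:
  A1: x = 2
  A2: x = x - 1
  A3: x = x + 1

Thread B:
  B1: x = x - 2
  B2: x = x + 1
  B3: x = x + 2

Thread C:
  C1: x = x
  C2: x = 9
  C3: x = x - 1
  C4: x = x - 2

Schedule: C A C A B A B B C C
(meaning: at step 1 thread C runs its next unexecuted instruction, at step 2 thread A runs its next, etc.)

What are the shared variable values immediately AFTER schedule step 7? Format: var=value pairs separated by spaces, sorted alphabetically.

Step 1: thread C executes C1 (x = x). Shared: x=2. PCs: A@0 B@0 C@1
Step 2: thread A executes A1 (x = 2). Shared: x=2. PCs: A@1 B@0 C@1
Step 3: thread C executes C2 (x = 9). Shared: x=9. PCs: A@1 B@0 C@2
Step 4: thread A executes A2 (x = x - 1). Shared: x=8. PCs: A@2 B@0 C@2
Step 5: thread B executes B1 (x = x - 2). Shared: x=6. PCs: A@2 B@1 C@2
Step 6: thread A executes A3 (x = x + 1). Shared: x=7. PCs: A@3 B@1 C@2
Step 7: thread B executes B2 (x = x + 1). Shared: x=8. PCs: A@3 B@2 C@2

Answer: x=8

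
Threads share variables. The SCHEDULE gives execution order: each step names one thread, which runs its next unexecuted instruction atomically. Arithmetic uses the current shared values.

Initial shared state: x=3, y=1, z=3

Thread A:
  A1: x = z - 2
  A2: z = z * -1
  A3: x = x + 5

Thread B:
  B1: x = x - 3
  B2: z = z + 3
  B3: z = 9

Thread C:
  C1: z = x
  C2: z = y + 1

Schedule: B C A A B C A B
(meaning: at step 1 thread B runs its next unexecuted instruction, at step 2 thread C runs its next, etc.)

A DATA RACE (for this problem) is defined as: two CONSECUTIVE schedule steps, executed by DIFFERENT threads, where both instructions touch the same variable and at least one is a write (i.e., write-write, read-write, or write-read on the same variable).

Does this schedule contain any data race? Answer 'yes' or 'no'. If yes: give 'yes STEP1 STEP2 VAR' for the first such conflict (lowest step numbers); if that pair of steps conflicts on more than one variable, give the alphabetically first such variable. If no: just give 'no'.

Answer: yes 1 2 x

Derivation:
Steps 1,2: B(x = x - 3) vs C(z = x). RACE on x (W-R).
Steps 2,3: C(z = x) vs A(x = z - 2). RACE on x (R-W), z (W-R). Multiple vars; alphabetically first is x.
Steps 3,4: same thread (A). No race.
Steps 4,5: A(z = z * -1) vs B(z = z + 3). RACE on z (W-W).
Steps 5,6: B(z = z + 3) vs C(z = y + 1). RACE on z (W-W).
Steps 6,7: C(r=y,w=z) vs A(r=x,w=x). No conflict.
Steps 7,8: A(r=x,w=x) vs B(r=-,w=z). No conflict.
First conflict at steps 1,2.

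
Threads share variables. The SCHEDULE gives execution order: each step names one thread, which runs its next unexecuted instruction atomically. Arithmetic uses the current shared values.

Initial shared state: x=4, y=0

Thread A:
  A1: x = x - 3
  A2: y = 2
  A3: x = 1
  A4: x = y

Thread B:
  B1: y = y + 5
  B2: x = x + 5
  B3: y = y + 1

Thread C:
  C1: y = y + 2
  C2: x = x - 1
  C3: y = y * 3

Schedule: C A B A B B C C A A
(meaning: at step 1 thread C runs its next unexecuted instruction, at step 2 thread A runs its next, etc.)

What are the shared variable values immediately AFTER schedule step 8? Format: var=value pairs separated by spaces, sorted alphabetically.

Answer: x=5 y=9

Derivation:
Step 1: thread C executes C1 (y = y + 2). Shared: x=4 y=2. PCs: A@0 B@0 C@1
Step 2: thread A executes A1 (x = x - 3). Shared: x=1 y=2. PCs: A@1 B@0 C@1
Step 3: thread B executes B1 (y = y + 5). Shared: x=1 y=7. PCs: A@1 B@1 C@1
Step 4: thread A executes A2 (y = 2). Shared: x=1 y=2. PCs: A@2 B@1 C@1
Step 5: thread B executes B2 (x = x + 5). Shared: x=6 y=2. PCs: A@2 B@2 C@1
Step 6: thread B executes B3 (y = y + 1). Shared: x=6 y=3. PCs: A@2 B@3 C@1
Step 7: thread C executes C2 (x = x - 1). Shared: x=5 y=3. PCs: A@2 B@3 C@2
Step 8: thread C executes C3 (y = y * 3). Shared: x=5 y=9. PCs: A@2 B@3 C@3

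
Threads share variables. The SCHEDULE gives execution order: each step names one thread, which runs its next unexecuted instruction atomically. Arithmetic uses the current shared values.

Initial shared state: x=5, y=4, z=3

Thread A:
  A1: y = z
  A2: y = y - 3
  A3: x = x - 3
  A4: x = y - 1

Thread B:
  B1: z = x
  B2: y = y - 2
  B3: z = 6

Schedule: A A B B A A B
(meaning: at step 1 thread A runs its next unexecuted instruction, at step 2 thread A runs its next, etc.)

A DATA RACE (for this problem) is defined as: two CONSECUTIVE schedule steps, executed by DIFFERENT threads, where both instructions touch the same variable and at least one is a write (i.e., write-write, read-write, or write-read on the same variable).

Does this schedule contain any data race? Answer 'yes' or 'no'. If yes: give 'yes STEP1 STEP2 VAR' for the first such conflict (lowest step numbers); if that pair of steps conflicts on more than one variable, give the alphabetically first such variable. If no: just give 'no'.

Answer: no

Derivation:
Steps 1,2: same thread (A). No race.
Steps 2,3: A(r=y,w=y) vs B(r=x,w=z). No conflict.
Steps 3,4: same thread (B). No race.
Steps 4,5: B(r=y,w=y) vs A(r=x,w=x). No conflict.
Steps 5,6: same thread (A). No race.
Steps 6,7: A(r=y,w=x) vs B(r=-,w=z). No conflict.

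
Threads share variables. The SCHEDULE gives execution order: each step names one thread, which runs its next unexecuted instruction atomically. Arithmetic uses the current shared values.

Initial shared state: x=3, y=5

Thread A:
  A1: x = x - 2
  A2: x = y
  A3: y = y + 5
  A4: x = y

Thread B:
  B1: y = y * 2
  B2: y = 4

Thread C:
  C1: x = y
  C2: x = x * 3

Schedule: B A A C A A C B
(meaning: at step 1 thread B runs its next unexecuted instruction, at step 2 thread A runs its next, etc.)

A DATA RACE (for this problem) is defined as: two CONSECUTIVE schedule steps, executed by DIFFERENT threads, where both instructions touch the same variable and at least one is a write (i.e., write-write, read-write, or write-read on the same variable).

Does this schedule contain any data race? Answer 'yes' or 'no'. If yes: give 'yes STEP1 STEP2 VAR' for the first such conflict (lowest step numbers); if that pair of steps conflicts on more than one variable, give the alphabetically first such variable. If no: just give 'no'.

Steps 1,2: B(r=y,w=y) vs A(r=x,w=x). No conflict.
Steps 2,3: same thread (A). No race.
Steps 3,4: A(x = y) vs C(x = y). RACE on x (W-W).
Steps 4,5: C(x = y) vs A(y = y + 5). RACE on y (R-W).
Steps 5,6: same thread (A). No race.
Steps 6,7: A(x = y) vs C(x = x * 3). RACE on x (W-W).
Steps 7,8: C(r=x,w=x) vs B(r=-,w=y). No conflict.
First conflict at steps 3,4.

Answer: yes 3 4 x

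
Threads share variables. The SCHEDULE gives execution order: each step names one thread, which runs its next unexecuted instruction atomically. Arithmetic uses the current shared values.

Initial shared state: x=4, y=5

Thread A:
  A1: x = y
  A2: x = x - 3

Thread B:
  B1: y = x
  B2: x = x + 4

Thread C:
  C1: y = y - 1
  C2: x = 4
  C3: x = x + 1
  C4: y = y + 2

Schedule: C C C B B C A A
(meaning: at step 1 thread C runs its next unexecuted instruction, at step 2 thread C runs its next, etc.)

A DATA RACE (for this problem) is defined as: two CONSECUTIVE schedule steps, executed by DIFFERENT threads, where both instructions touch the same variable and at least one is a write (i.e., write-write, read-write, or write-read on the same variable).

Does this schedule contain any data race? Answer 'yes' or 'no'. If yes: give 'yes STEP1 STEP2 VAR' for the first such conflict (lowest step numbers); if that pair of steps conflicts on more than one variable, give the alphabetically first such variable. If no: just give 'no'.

Answer: yes 3 4 x

Derivation:
Steps 1,2: same thread (C). No race.
Steps 2,3: same thread (C). No race.
Steps 3,4: C(x = x + 1) vs B(y = x). RACE on x (W-R).
Steps 4,5: same thread (B). No race.
Steps 5,6: B(r=x,w=x) vs C(r=y,w=y). No conflict.
Steps 6,7: C(y = y + 2) vs A(x = y). RACE on y (W-R).
Steps 7,8: same thread (A). No race.
First conflict at steps 3,4.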